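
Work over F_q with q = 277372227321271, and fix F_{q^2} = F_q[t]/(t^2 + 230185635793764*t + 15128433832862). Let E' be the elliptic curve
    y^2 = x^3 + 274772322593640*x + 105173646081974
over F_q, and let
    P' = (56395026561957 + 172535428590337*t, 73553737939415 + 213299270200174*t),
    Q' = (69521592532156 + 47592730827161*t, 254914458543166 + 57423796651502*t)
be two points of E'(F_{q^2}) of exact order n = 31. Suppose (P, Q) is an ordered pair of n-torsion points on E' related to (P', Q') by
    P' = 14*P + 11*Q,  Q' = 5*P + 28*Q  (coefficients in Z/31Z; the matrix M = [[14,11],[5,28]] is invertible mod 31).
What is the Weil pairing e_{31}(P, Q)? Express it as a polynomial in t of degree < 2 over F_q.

224311833659371 + 130655657913542*t

Under M = [[14,11],[5,28]] in GL_2(Z/31), e_{31}(P',Q') = e_{31}(P,Q)^(14*28-11*5 mod 31).
det(M) mod 31 = 27; its inverse in (Z/31)^* is 23 (check: 27*23 mod 31 = 1).
n = 31 = (11111)_2 (5 bits, wt 5); accumulate f_{31,P'}(Q'+S)/f_{31,P'}(S) along the 4-step ladder.
e_{31}(P',Q') = 170377988773445 + 82536851294122*t.
(170377988773445 + 82536851294122*t)^{23} mod (277372227321271,f) = 224311833659371 + 130655657913542*t.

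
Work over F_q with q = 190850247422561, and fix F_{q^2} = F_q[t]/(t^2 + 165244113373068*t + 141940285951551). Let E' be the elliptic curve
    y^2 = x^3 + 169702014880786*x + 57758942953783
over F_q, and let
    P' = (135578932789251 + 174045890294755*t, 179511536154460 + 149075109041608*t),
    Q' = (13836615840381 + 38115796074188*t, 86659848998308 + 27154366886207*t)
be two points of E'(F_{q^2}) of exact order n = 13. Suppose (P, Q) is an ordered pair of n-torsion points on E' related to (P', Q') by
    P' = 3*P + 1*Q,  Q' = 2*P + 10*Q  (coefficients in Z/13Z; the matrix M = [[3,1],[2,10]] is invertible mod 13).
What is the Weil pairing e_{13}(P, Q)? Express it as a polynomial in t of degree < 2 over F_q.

Since e_{13}(P,P)=e_{13}(Q,Q)=1 and e_{13}(Q,P)=e_{13}(P,Q)^{-1}, expanding e_{13}(3*P + 1*Q,2*P + 10*Q) leaves e(P,Q)^det(M).
det M = 3*10 - 1*2 = 28 = 2 (mod 13); 2^{-1} = 7 (mod 13).
Build f_{13,P'} and f_{13,Q'} via the 4-bit ladder of 13=1101_2; evaluate at shifted divisors; quotient in F_{190850247422561^2}.
So e_{13}(P',Q') = 133682169134069 + 142486694875757*t.
Thus e_{13}(P,Q) = 97394073076199 + 68565884390505*t.

97394073076199 + 68565884390505*t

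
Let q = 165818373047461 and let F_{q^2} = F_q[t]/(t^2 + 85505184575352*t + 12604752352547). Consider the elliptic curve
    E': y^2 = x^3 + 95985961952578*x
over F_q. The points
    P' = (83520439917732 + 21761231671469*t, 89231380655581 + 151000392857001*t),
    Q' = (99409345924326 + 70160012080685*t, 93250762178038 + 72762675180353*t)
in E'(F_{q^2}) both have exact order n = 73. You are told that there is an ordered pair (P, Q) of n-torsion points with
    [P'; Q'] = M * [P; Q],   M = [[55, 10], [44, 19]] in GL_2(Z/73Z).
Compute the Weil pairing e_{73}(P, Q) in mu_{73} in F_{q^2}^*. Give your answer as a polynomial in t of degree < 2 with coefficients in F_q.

108775625763743 + 71965853994430*t

Since e_{73}(P,P)=e_{73}(Q,Q)=1 and e_{73}(Q,P)=e_{73}(P,Q)^{-1}, expanding e_{73}(55*P + 10*Q,44*P + 19*Q) leaves e(P,Q)^det(M).
Hence e(P,Q) = e(P',Q')^{7} where 7 = 21^{-1} mod 73.
Miller loop for e_{73} over F_{165818373047461^2}: bits of 73 = 1001001; 6 double steps + 2 add steps, l/v at each.
The quotient is 83377344309480 + 98388711075906*t.
(83377344309480 + 98388711075906*t)^{7} mod (165818373047461,f) = 108775625763743 + 71965853994430*t.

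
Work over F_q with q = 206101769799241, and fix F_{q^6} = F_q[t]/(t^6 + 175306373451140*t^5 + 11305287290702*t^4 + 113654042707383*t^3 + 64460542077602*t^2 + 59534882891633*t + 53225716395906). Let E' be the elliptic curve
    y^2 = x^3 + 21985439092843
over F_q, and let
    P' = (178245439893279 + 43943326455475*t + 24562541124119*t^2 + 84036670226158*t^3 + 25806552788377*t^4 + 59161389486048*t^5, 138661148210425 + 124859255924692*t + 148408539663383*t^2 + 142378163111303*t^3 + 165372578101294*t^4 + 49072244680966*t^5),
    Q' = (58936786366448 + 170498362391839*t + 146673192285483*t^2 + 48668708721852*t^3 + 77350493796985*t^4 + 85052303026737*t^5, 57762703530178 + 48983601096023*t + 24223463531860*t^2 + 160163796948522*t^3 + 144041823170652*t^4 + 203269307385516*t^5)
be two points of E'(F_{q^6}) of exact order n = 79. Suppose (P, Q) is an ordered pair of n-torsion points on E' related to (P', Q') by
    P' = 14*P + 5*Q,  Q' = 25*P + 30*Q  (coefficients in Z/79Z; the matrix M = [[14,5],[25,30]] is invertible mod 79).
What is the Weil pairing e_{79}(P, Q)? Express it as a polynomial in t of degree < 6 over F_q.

60660714375767 + 56195298241495*t + 64009116096342*t^2 + 189347467529307*t^3 + 51874508583417*t^4 + 88499544487567*t^5

e_{79}(aP+bQ,cP+dQ) = e_{79}(P,Q)^(ad-bc); with (a,b,c,d)=(14,5,25,30) this gives the det-79 law.
det(M) mod 79 = 58; its inverse in (Z/79)^* is 15 (check: 58*15 mod 79 = 1).
n = 79 = (1001111)_2 (7 bits, wt 5); accumulate f_{79,P'}(Q'+S)/f_{79,P'}(S) along the 6-step ladder.
e_{79}(P',Q') = 204587056605609 + 165666587773311*t + 138309869888568*t^2 + 31658803064015*t^3 + 19231323844903*t^4 + 75049804018556*t^5.
Hence e(P,Q) = 60660714375767 + 56195298241495*t + 64009116096342*t^2 + 189347467529307*t^3 + 51874508583417*t^4 + 88499544487567*t^5 in F_{206101769799241^6}^*.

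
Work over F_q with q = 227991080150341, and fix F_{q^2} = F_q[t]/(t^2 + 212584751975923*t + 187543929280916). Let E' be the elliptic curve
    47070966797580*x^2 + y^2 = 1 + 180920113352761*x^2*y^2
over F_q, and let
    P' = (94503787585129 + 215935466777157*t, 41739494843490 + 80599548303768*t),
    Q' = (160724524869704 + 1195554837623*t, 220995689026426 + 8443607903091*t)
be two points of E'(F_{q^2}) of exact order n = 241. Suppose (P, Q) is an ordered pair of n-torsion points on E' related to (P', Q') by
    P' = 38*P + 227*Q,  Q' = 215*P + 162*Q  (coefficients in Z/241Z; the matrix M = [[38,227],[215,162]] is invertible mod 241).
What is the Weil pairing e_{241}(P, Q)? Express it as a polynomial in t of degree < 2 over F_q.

111262731824586 + 100281740911963*t

e_{241} is bilinear + alternating on E[241], so e_{241}(38*P + 227*Q, 215*P + 162*Q) = e_{241}(P,Q)^(38*162-227*215).
So e_{241}(P,Q) = e_{241}(P',Q')^{211}, since 8*211 = 1 mod 241.
Edwards->Montgomery: u=(1+y)/(1-y), v=u/x -> 1358822754499v^2=u^3+u; then x_W=23535483398790u: y^2=x^3+40053577625341*x.
Build f_{241,P'} and f_{241,Q'} via the 8-bit ladder of 241=11110001_2; evaluate at shifted divisors; quotient in F_{227991080150341^2}.
f_P(D_Q)/f_Q(D_P) = 55591466620987 + 189090787470897*t.
Hence e(P,Q) = 111262731824586 + 100281740911963*t in F_{227991080150341^2}^*.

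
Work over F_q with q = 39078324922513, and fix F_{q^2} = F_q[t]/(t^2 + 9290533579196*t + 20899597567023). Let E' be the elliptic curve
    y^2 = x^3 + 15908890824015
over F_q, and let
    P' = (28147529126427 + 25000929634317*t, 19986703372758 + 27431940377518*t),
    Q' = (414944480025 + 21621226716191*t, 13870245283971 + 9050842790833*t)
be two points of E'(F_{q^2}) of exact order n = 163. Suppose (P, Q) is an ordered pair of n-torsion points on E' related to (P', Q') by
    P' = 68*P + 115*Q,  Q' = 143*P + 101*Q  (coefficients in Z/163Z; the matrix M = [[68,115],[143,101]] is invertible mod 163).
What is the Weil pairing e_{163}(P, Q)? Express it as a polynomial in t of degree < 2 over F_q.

Alternating bilinearity on E[163] (values in mu_{163} in F_{39078324922513^2}) gives e(P',Q') = e(P,Q)^det(M).
det(M) mod 163 = 40; its inverse in (Z/163)^* is 53 (check: 40*53 mod 163 = 1).
Double-and-add over 10100011: 8-1 doublings, 4-1 additions; each step l_{T,T}/v_{2T} or l_{T,P'}/v at Q'+S for random S.
f_P(D_Q)/f_Q(D_P) = 33704358863770 + 35431286511873*t.
Hence e(P,Q) = 8286826508692 + 35561863193019*t in F_{39078324922513^2}^*.

8286826508692 + 35561863193019*t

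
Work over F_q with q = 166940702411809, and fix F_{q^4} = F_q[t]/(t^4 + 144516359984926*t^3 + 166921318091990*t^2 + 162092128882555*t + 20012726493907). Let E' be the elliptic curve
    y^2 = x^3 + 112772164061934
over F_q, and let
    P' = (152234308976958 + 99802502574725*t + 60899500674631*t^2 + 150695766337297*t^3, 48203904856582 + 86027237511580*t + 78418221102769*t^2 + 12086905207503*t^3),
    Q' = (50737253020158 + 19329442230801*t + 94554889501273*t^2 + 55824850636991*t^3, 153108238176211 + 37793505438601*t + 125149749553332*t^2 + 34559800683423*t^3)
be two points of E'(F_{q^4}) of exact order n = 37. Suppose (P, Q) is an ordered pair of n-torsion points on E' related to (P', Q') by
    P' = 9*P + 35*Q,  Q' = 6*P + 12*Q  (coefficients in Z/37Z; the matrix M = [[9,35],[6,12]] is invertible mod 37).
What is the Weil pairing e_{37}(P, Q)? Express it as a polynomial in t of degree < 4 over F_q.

91276956469348 + 84498235531353*t + 10165205887276*t^2 + 75484445867989*t^3

e_{37} is bilinear + alternating on E[37], so e_{37}(9*P + 35*Q, 6*P + 12*Q) = e_{37}(P,Q)^(9*12-35*6).
9*12 - 35*6 = -102; reduced mod 37: det = 9, inverse 33.
n = 37 = (100101)_2 (6 bits, wt 3); accumulate f_{37,P'}(Q'+S)/f_{37,P'}(S) along the 5-step ladder.
The quotient is 91760613558730 + 12559599778381*t + 66951307308094*t^2 + 166235409589477*t^3.
(91760613558730 + 12559599778381*t + 66951307308094*t^2 + 166235409589477*t^3)^{33} mod (166940702411809,f) = 91276956469348 + 84498235531353*t + 10165205887276*t^2 + 75484445867989*t^3.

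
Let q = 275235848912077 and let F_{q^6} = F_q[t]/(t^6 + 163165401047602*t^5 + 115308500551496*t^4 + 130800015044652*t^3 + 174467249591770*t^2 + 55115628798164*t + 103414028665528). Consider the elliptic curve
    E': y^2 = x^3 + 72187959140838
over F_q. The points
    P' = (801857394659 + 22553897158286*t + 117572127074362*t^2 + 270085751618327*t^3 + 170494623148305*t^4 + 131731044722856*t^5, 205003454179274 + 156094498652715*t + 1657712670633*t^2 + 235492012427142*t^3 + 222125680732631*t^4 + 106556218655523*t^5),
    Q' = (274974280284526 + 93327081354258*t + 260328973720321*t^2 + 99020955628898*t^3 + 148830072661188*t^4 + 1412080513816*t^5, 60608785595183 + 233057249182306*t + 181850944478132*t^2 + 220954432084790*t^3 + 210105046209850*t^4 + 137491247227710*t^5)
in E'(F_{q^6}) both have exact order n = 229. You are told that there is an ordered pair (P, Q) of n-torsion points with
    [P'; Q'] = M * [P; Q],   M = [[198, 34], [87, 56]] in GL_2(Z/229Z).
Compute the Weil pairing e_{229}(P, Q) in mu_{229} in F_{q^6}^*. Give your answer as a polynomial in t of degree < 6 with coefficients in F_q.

87833234494625 + 262522076107579*t + 131271952688816*t^2 + 36163586647179*t^3 + 12094771880751*t^4 + 127622875089538*t^5

e_{229}(aP+bQ,cP+dQ) = e_{229}(P,Q)^(ad-bc); with (a,b,c,d)=(198,34,87,56) this gives the det-229 law.
Hence e(P,Q) = e(P',Q')^{2} where 2 = 115^{-1} mod 229.
Run Miller on y^2=x^3+72187959140838 over F_{275235848912077}: ladder 11100101 (8 bits); e = f_P(D_Q)/f_Q(D_P).
Result: e(P',Q') = 182040309669904 + 113376109279787*t + 15145849525867*t^2 + 73593914595605*t^3 + 148706144151745*t^4 + 228509307564918*t^5.
e_{229}(P,Q) = (182040309669904 + 113376109279787*t + 15145849525867*t^2 + 73593914595605*t^3 + 148706144151745*t^4 + 228509307564918*t^5)^{2} = 87833234494625 + 262522076107579*t + 131271952688816*t^2 + 36163586647179*t^3 + 12094771880751*t^4 + 127622875089538*t^5.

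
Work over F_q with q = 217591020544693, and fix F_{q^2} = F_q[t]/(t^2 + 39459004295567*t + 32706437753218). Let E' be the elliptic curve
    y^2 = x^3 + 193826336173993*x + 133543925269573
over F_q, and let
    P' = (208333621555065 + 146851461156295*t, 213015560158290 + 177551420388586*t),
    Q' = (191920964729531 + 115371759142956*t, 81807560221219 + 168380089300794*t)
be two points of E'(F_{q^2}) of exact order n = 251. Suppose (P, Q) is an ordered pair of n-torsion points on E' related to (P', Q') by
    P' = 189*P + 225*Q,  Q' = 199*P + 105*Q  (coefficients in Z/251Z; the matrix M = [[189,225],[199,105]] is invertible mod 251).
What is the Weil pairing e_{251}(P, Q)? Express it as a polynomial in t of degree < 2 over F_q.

86890043922744 + 208377200474970*t

e_{251} is bilinear + alternating on E[251], so e_{251}(189*P + 225*Q, 199*P + 105*Q) = e_{251}(P,Q)^(189*105-225*199).
det(M) mod 251 = 170; its inverse in (Z/251)^* is 220 (check: 170*220 mod 251 = 1).
Miller loop for e_{251} over F_{217591020544693^2}: bits of 251 = 11111011; 7 double steps + 6 add steps, l/v at each.
Miller gives e_{251}(P',Q') = 100516989363980 + 128989586061368*t in F_{217591020544693^2}.
Hence e(P,Q) = 86890043922744 + 208377200474970*t in F_{217591020544693^2}^*.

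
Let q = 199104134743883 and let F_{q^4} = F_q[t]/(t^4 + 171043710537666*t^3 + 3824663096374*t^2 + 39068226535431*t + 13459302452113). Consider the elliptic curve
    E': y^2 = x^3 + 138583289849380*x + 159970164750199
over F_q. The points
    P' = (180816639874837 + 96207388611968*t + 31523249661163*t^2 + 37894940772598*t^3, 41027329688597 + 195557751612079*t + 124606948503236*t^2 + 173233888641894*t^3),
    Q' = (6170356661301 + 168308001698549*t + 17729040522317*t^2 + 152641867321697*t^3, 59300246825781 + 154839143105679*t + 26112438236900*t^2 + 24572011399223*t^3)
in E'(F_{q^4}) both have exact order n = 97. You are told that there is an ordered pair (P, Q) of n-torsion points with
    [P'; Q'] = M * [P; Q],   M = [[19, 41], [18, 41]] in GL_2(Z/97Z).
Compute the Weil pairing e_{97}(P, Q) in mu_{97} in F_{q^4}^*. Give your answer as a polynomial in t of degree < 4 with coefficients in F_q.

Since e_{97}(P,P)=e_{97}(Q,Q)=1 and e_{97}(Q,P)=e_{97}(P,Q)^{-1}, expanding e_{97}(19*P + 41*Q,18*P + 41*Q) leaves e(P,Q)^det(M).
Inverting 41 mod 97: 71. Thus e_{97}(P,Q) = e(P',Q')^{71}.
Miller loop for e_{97} over F_{199104134743883^4}: bits of 97 = 1100001; 6 double steps + 2 add steps, l/v at each.
So e_{97}(P',Q') = 64134160163276 + 195375966748079*t + 148282867330130*t^2 + 27252468032686*t^3.
Thus e_{97}(P,Q) = 146042713266809 + 166172618964958*t + 5432731692947*t^2 + 85748335412791*t^3.

146042713266809 + 166172618964958*t + 5432731692947*t^2 + 85748335412791*t^3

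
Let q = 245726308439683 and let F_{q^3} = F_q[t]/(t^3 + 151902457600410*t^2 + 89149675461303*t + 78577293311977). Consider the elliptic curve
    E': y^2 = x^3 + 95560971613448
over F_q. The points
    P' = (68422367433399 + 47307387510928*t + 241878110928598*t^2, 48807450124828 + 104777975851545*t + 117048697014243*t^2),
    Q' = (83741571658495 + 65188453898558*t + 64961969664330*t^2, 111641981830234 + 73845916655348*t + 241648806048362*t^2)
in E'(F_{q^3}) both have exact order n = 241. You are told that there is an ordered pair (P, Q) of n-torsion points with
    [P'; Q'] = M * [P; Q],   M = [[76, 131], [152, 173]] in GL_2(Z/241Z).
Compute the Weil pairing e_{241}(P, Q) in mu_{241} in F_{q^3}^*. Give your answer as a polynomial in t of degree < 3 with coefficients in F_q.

Under M = [[76,131],[152,173]] in GL_2(Z/241), e_{241}(P',Q') = e_{241}(P,Q)^(76*173-131*152 mod 241).
det(M) mod 241 = 225; its inverse in (Z/241)^* is 15 (check: 225*15 mod 241 = 1).
8-bit Miller (11110001) on E'/F_{245726308439683} with a'=0, b'=95560971613448: accumulate tangent/chord ratios at Q'+S and P'+S'.
Miller gives e_{241}(P',Q') = 155728253174317 + 68818705096493*t + 183236682158726*t^2 in F_{245726308439683^3}.
Finally e_{241}(P,Q) = 240383491555669 + 134876082185508*t + 172376549547132*t^2.

240383491555669 + 134876082185508*t + 172376549547132*t^2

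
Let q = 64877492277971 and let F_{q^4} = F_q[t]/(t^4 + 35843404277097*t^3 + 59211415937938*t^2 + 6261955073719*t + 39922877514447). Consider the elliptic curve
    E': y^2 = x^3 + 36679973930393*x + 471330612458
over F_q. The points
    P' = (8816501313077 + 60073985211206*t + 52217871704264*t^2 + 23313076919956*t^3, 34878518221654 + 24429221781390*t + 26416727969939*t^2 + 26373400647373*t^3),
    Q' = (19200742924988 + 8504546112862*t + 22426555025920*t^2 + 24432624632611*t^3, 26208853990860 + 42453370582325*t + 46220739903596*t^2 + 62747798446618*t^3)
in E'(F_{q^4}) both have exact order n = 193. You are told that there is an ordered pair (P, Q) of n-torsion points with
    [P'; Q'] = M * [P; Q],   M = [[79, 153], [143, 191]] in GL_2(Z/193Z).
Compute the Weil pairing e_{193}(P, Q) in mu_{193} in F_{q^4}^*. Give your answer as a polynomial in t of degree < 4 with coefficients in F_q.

16796867770215 + 27030557017369*t + 16399070415014*t^2 + 56594105845506*t^3

e_{193}(aP+bQ,cP+dQ) = e_{193}(P,Q)^(ad-bc); with (a,b,c,d)=(79,153,143,191) this gives the det-193 law.
So e_{193}(P,Q) = e_{193}(P',Q')^{11}, since 158*11 = 1 mod 193.
Run Miller on y^2=x^3+36679973930393*x+471330612458 over F_{64877492277971}: ladder 11000001 (8 bits); e = f_P(D_Q)/f_Q(D_P).
e_{193}(P',Q') = 59874735890890 + 12321734887873*t + 53583071235682*t^2 + 51104397167307*t^3.
Finally e_{193}(P,Q) = 16796867770215 + 27030557017369*t + 16399070415014*t^2 + 56594105845506*t^3.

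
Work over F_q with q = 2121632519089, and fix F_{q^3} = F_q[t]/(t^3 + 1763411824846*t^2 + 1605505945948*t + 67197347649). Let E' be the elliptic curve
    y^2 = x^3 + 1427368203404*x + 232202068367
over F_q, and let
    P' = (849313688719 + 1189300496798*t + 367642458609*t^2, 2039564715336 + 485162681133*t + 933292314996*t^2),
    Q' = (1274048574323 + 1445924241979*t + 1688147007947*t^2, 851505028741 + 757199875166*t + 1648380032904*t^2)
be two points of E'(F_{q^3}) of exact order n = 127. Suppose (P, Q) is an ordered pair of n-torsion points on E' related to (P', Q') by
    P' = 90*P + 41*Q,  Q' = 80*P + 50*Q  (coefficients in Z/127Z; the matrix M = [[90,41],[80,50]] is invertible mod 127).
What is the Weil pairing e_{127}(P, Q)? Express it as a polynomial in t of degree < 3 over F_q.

29702553553 + 584954569104*t + 1040421824912*t^2

Alternating bilinearity on E[127] (values in mu_{127} in F_{2121632519089^3}) gives e(P',Q') = e(P,Q)^det(M).
det M = 90*50 - 41*80 = 1220 = 77 (mod 127); 77^{-1} = 33 (mod 127).
Miller loop for e_{127} over F_{2121632519089^3}: bits of 127 = 1111111; 6 double steps + 6 add steps, l/v at each.
Result: e(P',Q') = 2051060404857 + 1790798941689*t + 1595770144755*t^2.
e_{127}(P,Q) = (2051060404857 + 1790798941689*t + 1595770144755*t^2)^{33} = 29702553553 + 584954569104*t + 1040421824912*t^2.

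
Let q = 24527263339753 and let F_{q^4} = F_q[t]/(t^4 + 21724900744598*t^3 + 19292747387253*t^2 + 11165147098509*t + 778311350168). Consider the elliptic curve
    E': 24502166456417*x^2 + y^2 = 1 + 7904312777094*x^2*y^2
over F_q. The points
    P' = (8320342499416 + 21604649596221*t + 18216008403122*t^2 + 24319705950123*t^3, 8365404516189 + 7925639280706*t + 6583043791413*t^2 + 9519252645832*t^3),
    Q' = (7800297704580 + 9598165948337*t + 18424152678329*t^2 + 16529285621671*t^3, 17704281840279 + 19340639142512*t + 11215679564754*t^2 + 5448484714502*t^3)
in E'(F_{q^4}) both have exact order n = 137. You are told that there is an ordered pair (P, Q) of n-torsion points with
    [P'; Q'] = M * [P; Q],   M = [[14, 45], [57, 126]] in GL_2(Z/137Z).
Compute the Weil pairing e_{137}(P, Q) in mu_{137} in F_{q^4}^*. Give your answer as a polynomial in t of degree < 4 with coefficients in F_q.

The 137-Weil pairing on E[137] over F_{24527263339753} is alternating-bilinear: e_{137}(P',Q') = e_{137}(P,Q)^det(M).
14*126 - 45*57 = -801; reduced mod 137: det = 21, inverse 124.
Edwards a_E,d_E -> Montgomery A=24297404491666,B=12329478235383 -> Weierstrass 21406851750477,8548698681400 via alpha=9488957095544,beta=10281279254769.
n = 137 = (10001001)_2 (8 bits, wt 3); accumulate f_{137,P'}(Q'+S)/f_{137,P'}(S) along the 7-step ladder.
e_{137}(P',Q') = 7911641296439 + 15610320747896*t + 907622482448*t^2 + 23856909991689*t^3.
Hence e(P,Q) = 12313209032383 + 16795458810672*t + 1349365791358*t^2 + 12609069843332*t^3 in F_{24527263339753^4}^*.

12313209032383 + 16795458810672*t + 1349365791358*t^2 + 12609069843332*t^3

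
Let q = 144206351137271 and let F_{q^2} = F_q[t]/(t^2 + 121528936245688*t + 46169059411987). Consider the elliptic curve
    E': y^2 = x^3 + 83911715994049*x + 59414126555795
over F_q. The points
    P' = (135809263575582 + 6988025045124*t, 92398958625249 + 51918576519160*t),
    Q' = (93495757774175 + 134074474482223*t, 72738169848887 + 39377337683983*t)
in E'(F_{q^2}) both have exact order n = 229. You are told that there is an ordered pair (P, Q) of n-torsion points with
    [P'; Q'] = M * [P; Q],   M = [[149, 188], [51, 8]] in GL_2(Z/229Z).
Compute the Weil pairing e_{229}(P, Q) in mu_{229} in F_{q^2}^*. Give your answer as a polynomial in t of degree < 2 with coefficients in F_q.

e_{229}(aP+bQ,cP+dQ) = e_{229}(P,Q)^(ad-bc); with (a,b,c,d)=(149,188,51,8) this gives the det-229 law.
So e_{229}(P,Q) = e_{229}(P',Q')^{116}, since 77*116 = 1 mod 229.
8-bit Miller (11100101) on E'/F_{144206351137271} with a'=83911715994049, b'=59414126555795: accumulate tangent/chord ratios at Q'+S and P'+S'.
f_P(D_Q)/f_Q(D_P) = 76381090007653 + 60156862725790*t.
Hence e(P,Q) = 107045473634724 + 77705555687580*t in F_{144206351137271^2}^*.

107045473634724 + 77705555687580*t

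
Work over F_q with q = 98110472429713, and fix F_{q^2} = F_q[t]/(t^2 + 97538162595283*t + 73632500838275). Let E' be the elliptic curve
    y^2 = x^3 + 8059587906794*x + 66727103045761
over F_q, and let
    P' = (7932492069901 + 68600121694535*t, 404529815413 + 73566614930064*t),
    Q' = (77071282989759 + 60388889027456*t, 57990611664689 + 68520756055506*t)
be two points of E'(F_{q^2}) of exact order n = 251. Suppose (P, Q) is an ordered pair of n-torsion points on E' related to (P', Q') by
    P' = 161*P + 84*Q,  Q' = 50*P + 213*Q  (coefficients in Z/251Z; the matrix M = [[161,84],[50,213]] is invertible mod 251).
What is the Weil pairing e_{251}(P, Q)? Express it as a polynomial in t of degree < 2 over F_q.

The 251-Weil pairing on E[251] over F_{98110472429713} is alternating-bilinear: e_{251}(P',Q') = e_{251}(P,Q)^det(M).
161*213 - 84*50 = 30093; reduced mod 251: det = 224, inverse 158.
Run Miller on y^2=x^3+8059587906794*x+66727103045761 over F_{98110472429713}: ladder 11111011 (8 bits); e = f_P(D_Q)/f_Q(D_P).
Result: e(P',Q') = 26798050652225 + 43238173983447*t.
Finally e_{251}(P,Q) = 30459479645128 + 83865681481561*t.

30459479645128 + 83865681481561*t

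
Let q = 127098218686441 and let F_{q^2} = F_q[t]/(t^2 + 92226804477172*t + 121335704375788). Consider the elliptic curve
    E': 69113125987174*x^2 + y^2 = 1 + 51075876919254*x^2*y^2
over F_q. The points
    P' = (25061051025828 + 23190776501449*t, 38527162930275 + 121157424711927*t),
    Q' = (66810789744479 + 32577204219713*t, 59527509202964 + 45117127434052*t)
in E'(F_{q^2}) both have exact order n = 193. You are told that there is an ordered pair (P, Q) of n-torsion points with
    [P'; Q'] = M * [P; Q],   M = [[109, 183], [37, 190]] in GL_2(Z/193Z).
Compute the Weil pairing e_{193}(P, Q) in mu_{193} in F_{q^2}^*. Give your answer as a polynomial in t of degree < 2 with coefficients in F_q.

e_{193} is bilinear + alternating on E[193], so e_{193}(109*P + 183*Q, 37*P + 190*Q) = e_{193}(P,Q)^(109*190-183*37).
det M = 109*190 - 183*37 = 13939 = 43 (mod 193); 43^{-1} = 9 (mod 193).
Edwards a_E,d_E -> Montgomery A=67432507991502,B=9422893107287 -> Weierstrass 78869388706288,0 via alpha=62397573379885,beta=4509312266980.
Run Miller on y^2=x^3+78869388706288*x over F_{127098218686441}: ladder 11000001 (8 bits); e = f_P(D_Q)/f_Q(D_P).
e_{193}(P',Q') = 26894916860753 + 41004659712219*t.
Raise to 9: e(P,Q) = 15577315302124 + 81891286828395*t in mu_{193}.

15577315302124 + 81891286828395*t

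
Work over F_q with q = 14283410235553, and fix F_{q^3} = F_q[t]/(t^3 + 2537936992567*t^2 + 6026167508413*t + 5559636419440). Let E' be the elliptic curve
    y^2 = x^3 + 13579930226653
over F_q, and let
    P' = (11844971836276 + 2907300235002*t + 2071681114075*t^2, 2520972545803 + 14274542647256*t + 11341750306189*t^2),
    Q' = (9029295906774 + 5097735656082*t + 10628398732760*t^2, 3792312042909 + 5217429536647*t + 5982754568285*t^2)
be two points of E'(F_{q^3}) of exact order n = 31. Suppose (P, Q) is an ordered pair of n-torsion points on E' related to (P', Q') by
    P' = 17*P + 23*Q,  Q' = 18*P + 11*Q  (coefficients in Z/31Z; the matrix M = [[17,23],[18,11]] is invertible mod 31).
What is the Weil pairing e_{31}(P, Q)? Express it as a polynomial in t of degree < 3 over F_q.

9330240287226 + 4855099613299*t + 759726459152*t^2

The 31-Weil pairing on E[31] over F_{14283410235553} is alternating-bilinear: e_{31}(P',Q') = e_{31}(P,Q)^det(M).
det(M) mod 31 = 21; its inverse in (Z/31)^* is 3 (check: 21*3 mod 31 = 1).
n = 31 = (11111)_2 (5 bits, wt 5); accumulate f_{31,P'}(Q'+S)/f_{31,P'}(S) along the 4-step ladder.
So e_{31}(P',Q') = 8233867290087 + 5157120171600*t + 10717714508603*t^2.
Raise to 3: e(P,Q) = 9330240287226 + 4855099613299*t + 759726459152*t^2 in mu_{31}.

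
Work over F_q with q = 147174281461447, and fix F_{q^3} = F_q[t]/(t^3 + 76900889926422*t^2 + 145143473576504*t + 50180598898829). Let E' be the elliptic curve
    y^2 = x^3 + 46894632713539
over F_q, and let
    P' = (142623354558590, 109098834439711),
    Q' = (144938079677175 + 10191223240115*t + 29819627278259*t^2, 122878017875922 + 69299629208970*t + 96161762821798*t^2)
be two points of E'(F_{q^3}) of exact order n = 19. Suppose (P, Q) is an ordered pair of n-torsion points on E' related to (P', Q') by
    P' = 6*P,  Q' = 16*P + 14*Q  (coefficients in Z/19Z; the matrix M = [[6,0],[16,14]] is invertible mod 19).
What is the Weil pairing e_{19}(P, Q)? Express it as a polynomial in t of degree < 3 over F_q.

Alternating bilinearity on E[19] (values in mu_{19} in F_{147174281461447^3}) gives e(P',Q') = e(P,Q)^det(M).
Inverting 8 mod 19: 12. Thus e_{19}(P,Q) = e(P',Q')^{12}.
Build f_{19,P'} and f_{19,Q'} via the 5-bit ladder of 19=10011_2; evaluate at shifted divisors; quotient in F_{147174281461447^3}.
The quotient is 30908911719691 + 55040281562811*t + 138207635171640*t^2.
Finally e_{19}(P,Q) = 24190709669031 + 39895905425691*t + 112115294238112*t^2.

24190709669031 + 39895905425691*t + 112115294238112*t^2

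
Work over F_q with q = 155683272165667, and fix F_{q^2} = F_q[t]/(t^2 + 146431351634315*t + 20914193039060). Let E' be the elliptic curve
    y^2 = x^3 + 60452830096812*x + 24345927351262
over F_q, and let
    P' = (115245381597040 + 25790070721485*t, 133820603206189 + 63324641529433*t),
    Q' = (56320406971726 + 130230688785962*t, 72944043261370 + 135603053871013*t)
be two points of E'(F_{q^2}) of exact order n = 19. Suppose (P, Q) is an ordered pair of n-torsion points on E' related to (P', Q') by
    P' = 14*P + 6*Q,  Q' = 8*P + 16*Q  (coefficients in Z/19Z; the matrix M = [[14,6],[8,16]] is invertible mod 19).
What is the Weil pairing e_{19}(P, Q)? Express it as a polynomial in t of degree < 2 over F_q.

e_{19} is bilinear + alternating on E[19], so e_{19}(14*P + 6*Q, 8*P + 16*Q) = e_{19}(P,Q)^(14*16-6*8).
det(M) mod 19 = 5; its inverse in (Z/19)^* is 4 (check: 5*4 mod 19 = 1).
Build f_{19,P'} and f_{19,Q'} via the 5-bit ladder of 19=10011_2; evaluate at shifted divisors; quotient in F_{155683272165667^2}.
Result: e(P',Q') = 24211185099254 + 154053966447648*t.
(24211185099254 + 154053966447648*t)^{4} mod (155683272165667,f) = 118179708239442 + 68357813466419*t.

118179708239442 + 68357813466419*t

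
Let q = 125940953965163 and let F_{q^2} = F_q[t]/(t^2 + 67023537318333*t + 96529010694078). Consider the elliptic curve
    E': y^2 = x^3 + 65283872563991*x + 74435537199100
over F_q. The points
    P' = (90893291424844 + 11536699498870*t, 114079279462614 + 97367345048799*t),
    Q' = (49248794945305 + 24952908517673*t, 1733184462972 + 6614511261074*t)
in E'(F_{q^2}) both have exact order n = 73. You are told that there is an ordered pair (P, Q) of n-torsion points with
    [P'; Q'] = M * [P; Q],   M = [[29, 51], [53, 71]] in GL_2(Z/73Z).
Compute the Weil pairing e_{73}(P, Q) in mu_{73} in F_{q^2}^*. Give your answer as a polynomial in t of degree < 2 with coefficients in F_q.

e_{73}(aP+bQ,cP+dQ) = e_{73}(P,Q)^(ad-bc); with (a,b,c,d)=(29,51,53,71) this gives the det-73 law.
Inverting 13 mod 73: 45. Thus e_{73}(P,Q) = e(P',Q')^{45}.
Run Miller on y^2=x^3+65283872563991*x+74435537199100 over F_{125940953965163}: ladder 1001001 (7 bits); e = f_P(D_Q)/f_Q(D_P).
f_P(D_Q)/f_Q(D_P) = 32527687698465 + 101595659735811*t.
Finally e_{73}(P,Q) = 96549864409530 + 10984032275642*t.

96549864409530 + 10984032275642*t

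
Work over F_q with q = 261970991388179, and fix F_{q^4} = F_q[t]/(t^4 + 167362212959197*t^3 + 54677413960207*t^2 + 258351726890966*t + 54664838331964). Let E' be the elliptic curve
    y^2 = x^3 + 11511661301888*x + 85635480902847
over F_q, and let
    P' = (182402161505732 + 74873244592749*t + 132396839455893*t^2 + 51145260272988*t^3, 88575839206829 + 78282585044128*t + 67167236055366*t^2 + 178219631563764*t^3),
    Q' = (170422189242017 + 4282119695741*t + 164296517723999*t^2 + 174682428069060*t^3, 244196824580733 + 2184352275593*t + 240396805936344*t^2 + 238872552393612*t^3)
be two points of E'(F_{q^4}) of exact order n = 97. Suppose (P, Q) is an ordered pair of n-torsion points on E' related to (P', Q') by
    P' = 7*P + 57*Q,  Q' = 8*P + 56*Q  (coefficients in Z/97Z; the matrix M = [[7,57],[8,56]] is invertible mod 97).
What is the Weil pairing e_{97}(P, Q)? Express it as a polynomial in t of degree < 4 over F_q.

Under M = [[7,57],[8,56]] in GL_2(Z/97), e_{97}(P',Q') = e_{97}(P,Q)^(7*56-57*8 mod 97).
So e_{97}(P,Q) = e_{97}(P',Q')^{50}, since 33*50 = 1 mod 97.
Build f_{97,P'} and f_{97,Q'} via the 7-bit ladder of 97=1100001_2; evaluate at shifted divisors; quotient in F_{261970991388179^4}.
Miller gives e_{97}(P',Q') = 115012451734410 + 100050631221675*t + 45891242241833*t^2 + 105869746832419*t^3 in F_{261970991388179^4}.
Raise to 50: e(P,Q) = 77794506929930 + 232940775388331*t + 203836302013158*t^2 + 62759113424461*t^3 in mu_{97}.

77794506929930 + 232940775388331*t + 203836302013158*t^2 + 62759113424461*t^3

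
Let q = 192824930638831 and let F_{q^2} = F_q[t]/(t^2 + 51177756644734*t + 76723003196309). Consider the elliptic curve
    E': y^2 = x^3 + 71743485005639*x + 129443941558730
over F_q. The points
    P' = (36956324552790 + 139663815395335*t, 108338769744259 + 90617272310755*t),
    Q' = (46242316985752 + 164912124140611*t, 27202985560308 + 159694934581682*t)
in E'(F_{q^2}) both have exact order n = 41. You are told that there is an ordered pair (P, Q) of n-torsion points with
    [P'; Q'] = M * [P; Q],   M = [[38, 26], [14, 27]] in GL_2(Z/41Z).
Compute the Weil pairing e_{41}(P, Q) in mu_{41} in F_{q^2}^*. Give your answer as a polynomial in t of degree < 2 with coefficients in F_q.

39491876298724 + 87189281939605*t

Since e_{41}(P,P)=e_{41}(Q,Q)=1 and e_{41}(Q,P)=e_{41}(P,Q)^{-1}, expanding e_{41}(38*P + 26*Q,14*P + 27*Q) leaves e(P,Q)^det(M).
det(M) mod 41 = 6; its inverse in (Z/41)^* is 7 (check: 6*7 mod 41 = 1).
Miller loop for e_{41} over F_{192824930638831^2}: bits of 41 = 101001; 5 double steps + 2 add steps, l/v at each.
The quotient is 29385738609353 + 179204453714483*t.
e_{41}(P,Q) = (29385738609353 + 179204453714483*t)^{7} = 39491876298724 + 87189281939605*t.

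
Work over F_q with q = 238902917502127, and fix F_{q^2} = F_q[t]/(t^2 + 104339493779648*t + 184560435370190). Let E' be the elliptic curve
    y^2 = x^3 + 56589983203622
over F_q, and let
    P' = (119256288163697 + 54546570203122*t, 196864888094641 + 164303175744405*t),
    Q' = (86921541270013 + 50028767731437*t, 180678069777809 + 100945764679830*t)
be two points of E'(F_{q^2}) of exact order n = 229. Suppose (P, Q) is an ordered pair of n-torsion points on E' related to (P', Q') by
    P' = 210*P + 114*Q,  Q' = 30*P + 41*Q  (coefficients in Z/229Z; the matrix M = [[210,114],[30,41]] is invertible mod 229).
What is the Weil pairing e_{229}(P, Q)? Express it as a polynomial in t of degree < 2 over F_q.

72642006226763 + 3374648422042*t

Since e_{229}(P,P)=e_{229}(Q,Q)=1 and e_{229}(Q,P)=e_{229}(P,Q)^{-1}, expanding e_{229}(210*P + 114*Q,30*P + 41*Q) leaves e(P,Q)^det(M).
det(M) mod 229 = 152; its inverse in (Z/229)^* is 113 (check: 152*113 mod 229 = 1).
n = 229 = (11100101)_2 (8 bits, wt 5); accumulate f_{229,P'}(Q'+S)/f_{229,P'}(S) along the 7-step ladder.
e_{229}(P',Q') = 151528891811180 + 137578239266560*t.
Thus e_{229}(P,Q) = 72642006226763 + 3374648422042*t.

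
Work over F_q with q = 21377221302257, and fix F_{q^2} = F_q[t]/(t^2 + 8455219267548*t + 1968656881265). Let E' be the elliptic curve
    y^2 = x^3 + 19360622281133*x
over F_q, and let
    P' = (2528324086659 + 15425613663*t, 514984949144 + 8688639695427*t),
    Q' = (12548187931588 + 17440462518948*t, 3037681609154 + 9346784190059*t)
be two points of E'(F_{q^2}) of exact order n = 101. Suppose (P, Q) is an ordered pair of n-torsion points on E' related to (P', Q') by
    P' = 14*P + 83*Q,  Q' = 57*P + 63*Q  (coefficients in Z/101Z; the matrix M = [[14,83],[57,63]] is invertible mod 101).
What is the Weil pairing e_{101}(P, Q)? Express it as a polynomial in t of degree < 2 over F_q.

1274250609483 + 3387611134469*t

Since e_{101}(P,P)=e_{101}(Q,Q)=1 and e_{101}(Q,P)=e_{101}(P,Q)^{-1}, expanding e_{101}(14*P + 83*Q,57*P + 63*Q) leaves e(P,Q)^det(M).
So e_{101}(P,Q) = e_{101}(P',Q')^{55}, since 90*55 = 1 mod 101.
Build f_{101,P'} and f_{101,Q'} via the 7-bit ladder of 101=1100101_2; evaluate at shifted divisors; quotient in F_{21377221302257^2}.
e_{101}(P',Q') = 681360931632 + 11360698900857*t.
Raise to 55: e(P,Q) = 1274250609483 + 3387611134469*t in mu_{101}.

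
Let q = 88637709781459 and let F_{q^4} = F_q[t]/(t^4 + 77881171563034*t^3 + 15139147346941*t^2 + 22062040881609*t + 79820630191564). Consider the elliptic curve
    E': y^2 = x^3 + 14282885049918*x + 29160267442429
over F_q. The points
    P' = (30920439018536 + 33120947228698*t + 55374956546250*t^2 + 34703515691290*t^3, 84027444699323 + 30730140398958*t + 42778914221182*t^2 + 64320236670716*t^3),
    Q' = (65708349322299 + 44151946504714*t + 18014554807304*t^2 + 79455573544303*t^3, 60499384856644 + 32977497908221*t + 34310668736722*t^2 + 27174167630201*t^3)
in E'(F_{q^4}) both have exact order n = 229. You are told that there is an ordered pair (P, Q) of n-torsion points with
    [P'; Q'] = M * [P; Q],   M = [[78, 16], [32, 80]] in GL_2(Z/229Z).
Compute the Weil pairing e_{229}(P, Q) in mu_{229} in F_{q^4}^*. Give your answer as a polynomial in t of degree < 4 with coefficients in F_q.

Under M = [[78,16],[32,80]] in GL_2(Z/229), e_{229}(P',Q') = e_{229}(P,Q)^(78*80-16*32 mod 229).
78*80 - 16*32 = 5728; reduced mod 229: det = 3, inverse 153.
Miller loop for e_{229} over F_{88637709781459^4}: bits of 229 = 11100101; 7 double steps + 4 add steps, l/v at each.
The quotient is 40058351210673 + 55632204773043*t + 51623891988015*t^2 + 35133419722704*t^3.
Hence e(P,Q) = 23714924239254 + 87925778419080*t + 66939292580988*t^2 + 859586705356*t^3 in F_{88637709781459^4}^*.

23714924239254 + 87925778419080*t + 66939292580988*t^2 + 859586705356*t^3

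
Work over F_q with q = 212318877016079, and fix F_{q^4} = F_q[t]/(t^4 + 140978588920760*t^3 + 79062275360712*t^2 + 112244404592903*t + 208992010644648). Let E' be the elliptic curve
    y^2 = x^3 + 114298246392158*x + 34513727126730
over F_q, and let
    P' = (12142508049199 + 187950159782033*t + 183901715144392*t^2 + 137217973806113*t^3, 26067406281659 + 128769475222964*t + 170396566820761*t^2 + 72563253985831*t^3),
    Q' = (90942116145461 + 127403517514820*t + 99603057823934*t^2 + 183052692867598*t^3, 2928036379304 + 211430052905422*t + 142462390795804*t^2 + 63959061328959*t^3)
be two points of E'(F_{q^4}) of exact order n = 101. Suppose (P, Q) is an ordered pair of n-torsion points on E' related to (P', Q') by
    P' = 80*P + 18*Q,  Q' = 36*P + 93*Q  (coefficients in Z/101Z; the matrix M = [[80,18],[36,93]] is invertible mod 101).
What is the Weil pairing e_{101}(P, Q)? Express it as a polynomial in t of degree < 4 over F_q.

e_{101} is bilinear + alternating on E[101], so e_{101}(80*P + 18*Q, 36*P + 93*Q) = e_{101}(P,Q)^(80*93-18*36).
So e_{101}(P,Q) = e_{101}(P',Q')^{97}, since 25*97 = 1 mod 101.
Miller loop for e_{101} over F_{212318877016079^4}: bits of 101 = 1100101; 6 double steps + 3 add steps, l/v at each.
The quotient is 181485211881901 + 70204089138272*t + 132309489141140*t^2 + 182806945796665*t^3.
Finally e_{101}(P,Q) = 113049661185664 + 148827608700234*t + 67022729404440*t^2 + 201585941802820*t^3.

113049661185664 + 148827608700234*t + 67022729404440*t^2 + 201585941802820*t^3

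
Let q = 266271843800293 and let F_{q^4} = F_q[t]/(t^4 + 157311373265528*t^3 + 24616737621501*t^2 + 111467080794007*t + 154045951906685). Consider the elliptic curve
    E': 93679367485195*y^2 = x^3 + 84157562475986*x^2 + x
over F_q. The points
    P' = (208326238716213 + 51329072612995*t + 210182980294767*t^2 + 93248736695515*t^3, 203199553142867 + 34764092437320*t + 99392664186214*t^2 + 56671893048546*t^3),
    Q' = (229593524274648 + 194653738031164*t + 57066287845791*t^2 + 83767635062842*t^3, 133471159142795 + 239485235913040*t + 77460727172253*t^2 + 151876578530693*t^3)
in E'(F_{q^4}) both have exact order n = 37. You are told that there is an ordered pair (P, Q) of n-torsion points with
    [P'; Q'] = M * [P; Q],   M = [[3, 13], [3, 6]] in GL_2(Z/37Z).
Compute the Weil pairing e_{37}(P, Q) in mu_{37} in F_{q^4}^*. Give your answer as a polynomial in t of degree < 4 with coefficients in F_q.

Since e_{37}(P,P)=e_{37}(Q,Q)=1 and e_{37}(Q,P)=e_{37}(P,Q)^{-1}, expanding e_{37}(3*P + 13*Q,3*P + 6*Q) leaves e(P,Q)^det(M).
det(M) mod 37 = 16; its inverse in (Z/37)^* is 7 (check: 16*7 mod 37 = 1).
Montgomery->Weierstrass: x_W = 74014563810908*x+201243022720254, y_W=74014563810908*y on F_{266271843800293}; lands on y^2=x^3+179679300032271*x+10663898969187.
6-bit Miller (100101) on E'/F_{266271843800293} with a'=179679300032271, b'=10663898969187: accumulate tangent/chord ratios at Q'+S and P'+S'.
Result: e(P',Q') = 158387835274230 + 147687198342772*t + 160426475320810*t^2 + 206962129815136*t^3.
Raise to 7: e(P,Q) = 138042555228737 + 177298779176423*t + 106071796654235*t^2 + 111845771864327*t^3 in mu_{37}.

138042555228737 + 177298779176423*t + 106071796654235*t^2 + 111845771864327*t^3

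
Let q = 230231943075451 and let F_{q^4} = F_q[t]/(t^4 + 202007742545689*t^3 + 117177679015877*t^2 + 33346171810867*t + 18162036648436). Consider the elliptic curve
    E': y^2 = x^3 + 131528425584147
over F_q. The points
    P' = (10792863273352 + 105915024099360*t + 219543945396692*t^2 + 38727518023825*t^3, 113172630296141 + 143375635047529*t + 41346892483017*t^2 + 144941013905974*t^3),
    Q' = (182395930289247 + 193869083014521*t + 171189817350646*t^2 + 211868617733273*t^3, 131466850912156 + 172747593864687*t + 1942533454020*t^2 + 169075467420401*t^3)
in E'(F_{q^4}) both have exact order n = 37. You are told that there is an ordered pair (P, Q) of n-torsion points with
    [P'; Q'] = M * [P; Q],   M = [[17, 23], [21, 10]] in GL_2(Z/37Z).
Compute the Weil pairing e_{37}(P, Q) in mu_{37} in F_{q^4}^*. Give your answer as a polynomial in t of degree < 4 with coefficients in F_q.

11836656914553 + 71026386885993*t + 203837740191161*t^2 + 201329293406792*t^3

The 37-Weil pairing on E[37] over F_{230231943075451} is alternating-bilinear: e_{37}(P',Q') = e_{37}(P,Q)^det(M).
det M = 17*10 - 23*21 = -313 = 20 (mod 37); 20^{-1} = 13 (mod 37).
Run Miller on y^2=x^3+131528425584147 over F_{230231943075451}: ladder 100101 (6 bits); e = f_P(D_Q)/f_Q(D_P).
The quotient is 173855705995653 + 30873479588713*t + 132352815332130*t^2 + 98244774727256*t^3.
(173855705995653 + 30873479588713*t + 132352815332130*t^2 + 98244774727256*t^3)^{13} mod (230231943075451,f) = 11836656914553 + 71026386885993*t + 203837740191161*t^2 + 201329293406792*t^3.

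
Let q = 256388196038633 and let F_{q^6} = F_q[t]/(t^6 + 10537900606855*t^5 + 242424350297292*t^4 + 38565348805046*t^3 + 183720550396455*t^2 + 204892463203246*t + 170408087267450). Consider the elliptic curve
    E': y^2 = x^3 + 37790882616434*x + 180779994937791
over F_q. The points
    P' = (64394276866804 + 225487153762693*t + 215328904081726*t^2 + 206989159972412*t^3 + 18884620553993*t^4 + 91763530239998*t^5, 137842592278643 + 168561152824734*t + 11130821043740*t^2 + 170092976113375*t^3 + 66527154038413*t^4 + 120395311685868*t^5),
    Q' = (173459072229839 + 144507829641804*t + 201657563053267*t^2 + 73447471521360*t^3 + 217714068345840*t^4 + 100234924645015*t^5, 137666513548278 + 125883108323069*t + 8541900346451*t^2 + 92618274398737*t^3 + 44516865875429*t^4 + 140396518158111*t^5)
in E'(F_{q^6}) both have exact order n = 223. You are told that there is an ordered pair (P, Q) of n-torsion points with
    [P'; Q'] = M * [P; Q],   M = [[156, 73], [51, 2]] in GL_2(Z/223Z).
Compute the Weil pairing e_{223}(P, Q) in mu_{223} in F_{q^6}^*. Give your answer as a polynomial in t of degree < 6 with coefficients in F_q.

Since e_{223}(P,P)=e_{223}(Q,Q)=1 and e_{223}(Q,P)=e_{223}(P,Q)^{-1}, expanding e_{223}(156*P + 73*Q,51*P + 2*Q) leaves e(P,Q)^det(M).
So e_{223}(P,Q) = e_{223}(P',Q')^{125}, since 157*125 = 1 mod 223.
8-bit Miller (11011111) on E'/F_{256388196038633} with a'=37790882616434, b'=180779994937791: accumulate tangent/chord ratios at Q'+S and P'+S'.
e_{223}(P',Q') = 73230163433651 + 188784358314643*t + 111102010965851*t^2 + 135774787402198*t^3 + 31500225994753*t^4 + 18302149382638*t^5.
Finally e_{223}(P,Q) = 28100001691233 + 78660005162696*t + 217246462834512*t^2 + 15403760712365*t^3 + 230418887106197*t^4 + 147415061373289*t^5.

28100001691233 + 78660005162696*t + 217246462834512*t^2 + 15403760712365*t^3 + 230418887106197*t^4 + 147415061373289*t^5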